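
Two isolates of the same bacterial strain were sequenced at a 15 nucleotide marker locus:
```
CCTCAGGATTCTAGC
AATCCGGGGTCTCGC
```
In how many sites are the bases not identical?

Mismatches (1-based): site 1: C→A; site 2: C→A; site 5: A→C; site 8: A→G; site 9: T→G; site 13: A→C.

6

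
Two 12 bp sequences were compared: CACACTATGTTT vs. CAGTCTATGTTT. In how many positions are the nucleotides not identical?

2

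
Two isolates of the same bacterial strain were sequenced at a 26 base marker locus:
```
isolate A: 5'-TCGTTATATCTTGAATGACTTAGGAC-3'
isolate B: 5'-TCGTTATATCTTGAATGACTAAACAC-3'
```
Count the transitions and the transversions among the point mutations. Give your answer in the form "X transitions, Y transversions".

Transitions (purine↔purine or pyrimidine↔pyrimidine): 23 G→A.
Transversions (purine↔pyrimidine): 21 T→A, 24 G→C.

1 transition, 2 transversions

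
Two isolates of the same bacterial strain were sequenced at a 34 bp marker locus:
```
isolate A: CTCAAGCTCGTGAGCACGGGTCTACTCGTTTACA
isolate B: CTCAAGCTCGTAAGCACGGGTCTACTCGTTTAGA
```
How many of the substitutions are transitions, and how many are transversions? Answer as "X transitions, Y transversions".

1 transition, 1 transversion

Mismatches (1-based):
site 12: G→A (purine→purine, transition)
site 33: C→G (pyrimidine→purine, transversion)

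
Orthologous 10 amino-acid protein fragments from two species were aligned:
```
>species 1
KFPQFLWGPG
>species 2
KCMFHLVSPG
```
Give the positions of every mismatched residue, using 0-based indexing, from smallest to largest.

1, 2, 3, 4, 6, 7

Differences at position 1 (F→C), position 2 (P→M), position 3 (Q→F), position 4 (F→H), position 6 (W→V), position 7 (G→S).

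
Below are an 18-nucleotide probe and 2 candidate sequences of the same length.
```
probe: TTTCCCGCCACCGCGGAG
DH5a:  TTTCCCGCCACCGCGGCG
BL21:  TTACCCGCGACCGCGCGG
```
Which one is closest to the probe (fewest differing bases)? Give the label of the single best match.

DH5a differs at 1 base; BL21 differs at 4 bases. The closest is DH5a.

DH5a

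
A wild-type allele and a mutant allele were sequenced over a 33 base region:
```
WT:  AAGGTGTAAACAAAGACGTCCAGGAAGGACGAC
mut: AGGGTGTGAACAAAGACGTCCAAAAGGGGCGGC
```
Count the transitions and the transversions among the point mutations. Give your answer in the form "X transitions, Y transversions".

Transitions (purine↔purine or pyrimidine↔pyrimidine): 2 A→G, 8 A→G, 23 G→A, 24 G→A, 26 A→G, 29 A→G, 32 A→G.
Transversions (purine↔pyrimidine): none.

7 transitions, 0 transversions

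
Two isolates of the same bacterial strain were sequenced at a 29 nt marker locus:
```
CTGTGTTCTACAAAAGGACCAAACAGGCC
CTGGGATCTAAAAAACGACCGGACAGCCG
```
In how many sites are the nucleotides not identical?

Comparing position by position, 8 sites differ: 4 (T/G), 6 (T/A), 11 (C/A), 16 (G/C), 21 (A/G), 22 (A/G), 27 (G/C), 29 (C/G).

8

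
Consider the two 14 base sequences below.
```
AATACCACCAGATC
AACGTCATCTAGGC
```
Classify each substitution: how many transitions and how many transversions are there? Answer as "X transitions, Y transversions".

6 transitions, 2 transversions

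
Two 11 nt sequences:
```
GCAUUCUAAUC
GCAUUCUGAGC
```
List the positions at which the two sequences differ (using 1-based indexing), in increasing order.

8, 10

Differences at position 8 (A→G), position 10 (U→G).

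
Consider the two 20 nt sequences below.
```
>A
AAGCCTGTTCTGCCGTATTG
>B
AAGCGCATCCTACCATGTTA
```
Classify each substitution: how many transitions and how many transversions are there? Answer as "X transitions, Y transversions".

Mismatches (1-based):
site 5: C→G (pyrimidine→purine, transversion)
site 6: T→C (pyrimidine→pyrimidine, transition)
site 7: G→A (purine→purine, transition)
site 9: T→C (pyrimidine→pyrimidine, transition)
site 12: G→A (purine→purine, transition)
site 15: G→A (purine→purine, transition)
site 17: A→G (purine→purine, transition)
site 20: G→A (purine→purine, transition)

7 transitions, 1 transversion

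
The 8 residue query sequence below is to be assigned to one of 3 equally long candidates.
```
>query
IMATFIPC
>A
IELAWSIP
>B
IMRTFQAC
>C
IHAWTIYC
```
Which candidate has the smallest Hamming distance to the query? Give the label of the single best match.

Hamming distances to query — A: 7; B: 3; C: 4.
Smallest is B with 3 mismatches.

B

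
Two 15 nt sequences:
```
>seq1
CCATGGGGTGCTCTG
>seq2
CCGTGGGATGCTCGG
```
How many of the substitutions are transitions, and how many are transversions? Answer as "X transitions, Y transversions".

Transitions (purine↔purine or pyrimidine↔pyrimidine): 3 A→G, 8 G→A.
Transversions (purine↔pyrimidine): 14 T→G.

2 transitions, 1 transversion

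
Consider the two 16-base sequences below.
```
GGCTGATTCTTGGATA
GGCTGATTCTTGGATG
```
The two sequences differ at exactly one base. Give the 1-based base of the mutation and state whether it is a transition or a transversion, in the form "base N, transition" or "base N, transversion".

The sequences differ only at base 16: A→G (purine→purine), a transition.

base 16, transition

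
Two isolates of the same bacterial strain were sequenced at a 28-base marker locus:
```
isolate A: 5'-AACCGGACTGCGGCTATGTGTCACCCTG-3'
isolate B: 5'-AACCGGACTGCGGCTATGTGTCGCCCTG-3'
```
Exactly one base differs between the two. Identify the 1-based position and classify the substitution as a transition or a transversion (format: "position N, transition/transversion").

position 23, transition

Position 23 changes A→G. A is a purine and G is a purine, so this is a transition.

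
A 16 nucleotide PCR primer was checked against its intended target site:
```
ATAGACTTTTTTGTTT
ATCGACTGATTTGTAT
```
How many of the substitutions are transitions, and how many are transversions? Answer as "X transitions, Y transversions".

0 transitions, 4 transversions

Transitions (purine↔purine or pyrimidine↔pyrimidine): none.
Transversions (purine↔pyrimidine): 3 A→C, 8 T→G, 9 T→A, 15 T→A.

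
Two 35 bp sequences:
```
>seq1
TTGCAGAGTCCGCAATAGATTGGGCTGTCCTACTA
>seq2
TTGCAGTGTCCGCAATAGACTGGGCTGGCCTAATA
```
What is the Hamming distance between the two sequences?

4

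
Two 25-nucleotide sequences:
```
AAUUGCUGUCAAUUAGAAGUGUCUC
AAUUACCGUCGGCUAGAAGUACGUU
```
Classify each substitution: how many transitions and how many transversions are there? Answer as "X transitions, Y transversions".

Mismatches (1-based):
site 5: G→A (purine→purine, transition)
site 7: U→C (pyrimidine→pyrimidine, transition)
site 11: A→G (purine→purine, transition)
site 12: A→G (purine→purine, transition)
site 13: U→C (pyrimidine→pyrimidine, transition)
site 21: G→A (purine→purine, transition)
site 22: U→C (pyrimidine→pyrimidine, transition)
site 23: C→G (pyrimidine→purine, transversion)
site 25: C→U (pyrimidine→pyrimidine, transition)

8 transitions, 1 transversion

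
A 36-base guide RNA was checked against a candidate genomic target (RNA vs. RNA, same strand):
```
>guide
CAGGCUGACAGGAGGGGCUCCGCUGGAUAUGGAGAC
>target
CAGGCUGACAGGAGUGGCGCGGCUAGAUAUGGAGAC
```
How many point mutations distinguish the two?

4

The sequences differ at sites 15, 19, 21, 25 (1-based) — 4 in total.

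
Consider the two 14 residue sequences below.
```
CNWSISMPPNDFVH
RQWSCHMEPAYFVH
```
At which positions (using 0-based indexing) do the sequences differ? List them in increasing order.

0, 1, 4, 5, 7, 9, 10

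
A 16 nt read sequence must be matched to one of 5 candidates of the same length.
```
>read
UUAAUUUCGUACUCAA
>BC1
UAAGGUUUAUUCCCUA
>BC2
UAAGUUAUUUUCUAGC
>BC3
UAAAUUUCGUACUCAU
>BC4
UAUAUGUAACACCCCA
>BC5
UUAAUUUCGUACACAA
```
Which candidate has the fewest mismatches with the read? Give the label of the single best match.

Hamming distances to read — BC1: 8; BC2: 9; BC3: 2; BC4: 8; BC5: 1.
Smallest is BC5 with 1 mismatch.

BC5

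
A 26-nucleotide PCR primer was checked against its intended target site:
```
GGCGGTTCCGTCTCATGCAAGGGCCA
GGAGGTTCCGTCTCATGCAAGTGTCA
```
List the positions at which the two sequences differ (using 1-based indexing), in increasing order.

Scanning 1-based: 3: C/A; 22: G/T; 24: C/T.

3, 22, 24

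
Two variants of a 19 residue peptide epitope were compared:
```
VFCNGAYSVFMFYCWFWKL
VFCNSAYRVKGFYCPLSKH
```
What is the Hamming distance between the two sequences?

8

Comparing position by position, 8 residues differ: 5 (G/S), 8 (S/R), 10 (F/K), 11 (M/G), 15 (W/P), 16 (F/L), 17 (W/S), 19 (L/H).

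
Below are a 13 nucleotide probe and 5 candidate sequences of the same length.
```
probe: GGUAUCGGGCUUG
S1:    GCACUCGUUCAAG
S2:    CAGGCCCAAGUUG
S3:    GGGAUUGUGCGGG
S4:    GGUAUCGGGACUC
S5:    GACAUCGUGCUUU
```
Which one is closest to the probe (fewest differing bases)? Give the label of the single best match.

S1 differs at 7 bases; S2 differs at 9 bases; S3 differs at 5 bases; S4 differs at 3 bases; S5 differs at 4 bases. The closest is S4.

S4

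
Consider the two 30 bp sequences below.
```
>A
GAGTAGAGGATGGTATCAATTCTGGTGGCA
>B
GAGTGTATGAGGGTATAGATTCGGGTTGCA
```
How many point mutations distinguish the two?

8

Comparing position by position, 8 bases differ: 5 (A/G), 6 (G/T), 8 (G/T), 11 (T/G), 17 (C/A), 18 (A/G), 23 (T/G), 27 (G/T).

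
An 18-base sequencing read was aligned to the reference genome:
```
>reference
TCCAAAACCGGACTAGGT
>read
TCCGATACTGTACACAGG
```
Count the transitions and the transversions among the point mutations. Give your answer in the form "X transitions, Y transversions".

3 transitions, 5 transversions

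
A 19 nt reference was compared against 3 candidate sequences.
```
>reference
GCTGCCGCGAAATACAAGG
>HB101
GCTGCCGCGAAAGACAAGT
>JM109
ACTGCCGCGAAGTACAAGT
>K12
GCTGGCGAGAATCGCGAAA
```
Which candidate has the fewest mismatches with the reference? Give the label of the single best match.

HB101

Hamming distances to reference — HB101: 2; JM109: 3; K12: 8.
Smallest is HB101 with 2 mismatches.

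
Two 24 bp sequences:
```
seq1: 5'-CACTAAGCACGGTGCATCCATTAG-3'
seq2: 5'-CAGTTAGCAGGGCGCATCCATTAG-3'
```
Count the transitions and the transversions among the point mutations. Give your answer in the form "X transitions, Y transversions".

1 transition, 3 transversions

Mismatches (1-based):
position 3: C→G (pyrimidine→purine, transversion)
position 5: A→T (purine→pyrimidine, transversion)
position 10: C→G (pyrimidine→purine, transversion)
position 13: T→C (pyrimidine→pyrimidine, transition)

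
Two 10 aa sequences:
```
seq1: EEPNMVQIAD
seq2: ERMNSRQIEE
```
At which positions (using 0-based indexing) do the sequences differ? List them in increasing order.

Scanning 0-based: 1: E/R; 2: P/M; 4: M/S; 5: V/R; 8: A/E; 9: D/E.

1, 2, 4, 5, 8, 9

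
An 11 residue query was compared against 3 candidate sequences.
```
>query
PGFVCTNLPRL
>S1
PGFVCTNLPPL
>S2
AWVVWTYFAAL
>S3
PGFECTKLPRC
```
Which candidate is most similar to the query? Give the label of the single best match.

Hamming distances to query — S1: 1; S2: 8; S3: 3.
Smallest is S1 with 1 mismatch.

S1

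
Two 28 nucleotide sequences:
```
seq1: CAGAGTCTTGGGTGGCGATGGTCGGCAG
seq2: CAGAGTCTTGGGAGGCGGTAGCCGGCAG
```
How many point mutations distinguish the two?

Mismatches (1-based): base 13: T→A; base 18: A→G; base 20: G→A; base 22: T→C.

4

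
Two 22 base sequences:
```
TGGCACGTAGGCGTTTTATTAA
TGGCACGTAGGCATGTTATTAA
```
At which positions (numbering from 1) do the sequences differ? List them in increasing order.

13, 15

Differences at position 13 (G→A), position 15 (T→G).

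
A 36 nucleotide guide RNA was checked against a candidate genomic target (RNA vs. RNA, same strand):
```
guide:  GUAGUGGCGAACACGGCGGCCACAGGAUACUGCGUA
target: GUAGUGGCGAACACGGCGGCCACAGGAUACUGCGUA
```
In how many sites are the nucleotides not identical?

No positions differ; the sequences are identical.

0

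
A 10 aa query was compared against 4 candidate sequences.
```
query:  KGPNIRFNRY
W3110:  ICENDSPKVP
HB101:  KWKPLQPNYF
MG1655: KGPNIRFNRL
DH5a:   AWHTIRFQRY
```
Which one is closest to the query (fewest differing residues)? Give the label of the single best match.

Hamming distances to query — W3110: 9; HB101: 8; MG1655: 1; DH5a: 5.
Smallest is MG1655 with 1 mismatch.

MG1655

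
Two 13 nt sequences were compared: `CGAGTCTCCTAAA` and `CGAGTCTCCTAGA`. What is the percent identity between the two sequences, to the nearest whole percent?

Mismatch at position 12 (1-based): 1 of 13.
Identical positions: 12/13 = 92.31% → 92%.

92%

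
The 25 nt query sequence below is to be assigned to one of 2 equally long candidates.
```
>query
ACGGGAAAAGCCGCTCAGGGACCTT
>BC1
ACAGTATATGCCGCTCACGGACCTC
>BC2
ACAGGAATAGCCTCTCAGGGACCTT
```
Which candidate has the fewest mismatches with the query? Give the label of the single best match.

BC2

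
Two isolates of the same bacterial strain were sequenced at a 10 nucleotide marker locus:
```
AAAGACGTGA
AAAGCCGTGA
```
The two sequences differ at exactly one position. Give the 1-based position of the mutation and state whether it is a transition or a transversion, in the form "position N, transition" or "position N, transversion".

Position 5 changes A→C. A is a purine and C is a pyrimidine, so this is a transversion.

position 5, transversion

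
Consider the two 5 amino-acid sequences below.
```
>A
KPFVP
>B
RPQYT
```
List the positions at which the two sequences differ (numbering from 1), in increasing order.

Scanning 1-based: 1: K/R; 3: F/Q; 4: V/Y; 5: P/T.

1, 3, 4, 5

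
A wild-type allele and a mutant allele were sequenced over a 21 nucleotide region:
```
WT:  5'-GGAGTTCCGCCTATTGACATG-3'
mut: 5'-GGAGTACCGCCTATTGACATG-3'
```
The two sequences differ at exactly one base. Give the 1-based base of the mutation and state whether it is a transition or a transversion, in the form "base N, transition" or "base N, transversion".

base 6, transversion

The sequences differ only at base 6: T→A (pyrimidine→purine), a transversion.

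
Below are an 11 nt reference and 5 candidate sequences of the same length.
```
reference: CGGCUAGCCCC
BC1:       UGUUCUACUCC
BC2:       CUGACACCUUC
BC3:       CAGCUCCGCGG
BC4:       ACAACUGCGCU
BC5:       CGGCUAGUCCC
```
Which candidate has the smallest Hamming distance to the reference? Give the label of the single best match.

Hamming distances to reference — BC1: 7; BC2: 6; BC3: 6; BC4: 8; BC5: 1.
Smallest is BC5 with 1 mismatch.

BC5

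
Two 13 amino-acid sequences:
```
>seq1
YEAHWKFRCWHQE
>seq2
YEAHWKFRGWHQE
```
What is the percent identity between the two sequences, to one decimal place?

92.3%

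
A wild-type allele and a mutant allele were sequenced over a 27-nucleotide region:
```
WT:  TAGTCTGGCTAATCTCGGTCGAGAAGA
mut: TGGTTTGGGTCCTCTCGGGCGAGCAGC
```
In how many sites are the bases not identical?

8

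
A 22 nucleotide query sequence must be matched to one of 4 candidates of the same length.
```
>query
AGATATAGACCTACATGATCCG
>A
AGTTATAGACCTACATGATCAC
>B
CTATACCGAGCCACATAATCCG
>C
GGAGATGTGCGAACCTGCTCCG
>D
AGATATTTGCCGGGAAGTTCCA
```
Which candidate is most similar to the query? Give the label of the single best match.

A

Hamming distances to query — A: 3; B: 7; C: 9; D: 9.
Smallest is A with 3 mismatches.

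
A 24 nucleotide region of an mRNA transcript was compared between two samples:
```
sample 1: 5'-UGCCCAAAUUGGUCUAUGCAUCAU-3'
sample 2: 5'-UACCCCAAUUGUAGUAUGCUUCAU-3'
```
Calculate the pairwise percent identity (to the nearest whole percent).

75%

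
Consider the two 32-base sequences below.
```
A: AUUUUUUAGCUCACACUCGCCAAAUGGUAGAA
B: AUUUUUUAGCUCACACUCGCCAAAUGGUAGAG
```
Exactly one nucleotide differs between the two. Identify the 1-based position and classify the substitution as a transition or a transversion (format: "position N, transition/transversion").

The sequences differ only at position 32: A→G (purine→purine), a transition.

position 32, transition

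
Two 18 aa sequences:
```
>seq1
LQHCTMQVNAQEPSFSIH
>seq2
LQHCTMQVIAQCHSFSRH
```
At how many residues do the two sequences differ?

4

Mismatches (1-based): residue 9: N→I; residue 12: E→C; residue 13: P→H; residue 17: I→R.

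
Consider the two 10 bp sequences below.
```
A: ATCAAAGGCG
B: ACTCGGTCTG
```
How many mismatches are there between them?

Comparing position by position, 8 sites differ: 2 (T/C), 3 (C/T), 4 (A/C), 5 (A/G), 6 (A/G), 7 (G/T), 8 (G/C), 9 (C/T).

8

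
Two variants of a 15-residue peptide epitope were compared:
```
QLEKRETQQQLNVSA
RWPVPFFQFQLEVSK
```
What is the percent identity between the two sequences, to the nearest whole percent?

10 positions differ (1, 2, 3, 4, 5, 6, 7, 9, 12, 15), so 5 of 15 match: 5/15 = 33.33%.

33%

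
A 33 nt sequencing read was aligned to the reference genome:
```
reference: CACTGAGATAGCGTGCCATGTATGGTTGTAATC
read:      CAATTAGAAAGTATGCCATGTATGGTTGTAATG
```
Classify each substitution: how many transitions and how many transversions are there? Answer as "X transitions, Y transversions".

Transitions (purine↔purine or pyrimidine↔pyrimidine): 12 C→T, 13 G→A.
Transversions (purine↔pyrimidine): 3 C→A, 5 G→T, 9 T→A, 33 C→G.

2 transitions, 4 transversions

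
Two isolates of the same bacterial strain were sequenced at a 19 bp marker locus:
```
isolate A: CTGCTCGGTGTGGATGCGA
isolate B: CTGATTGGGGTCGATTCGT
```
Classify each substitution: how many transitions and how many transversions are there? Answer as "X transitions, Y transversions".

1 transition, 5 transversions

Transitions (purine↔purine or pyrimidine↔pyrimidine): 6 C→T.
Transversions (purine↔pyrimidine): 4 C→A, 9 T→G, 12 G→C, 16 G→T, 19 A→T.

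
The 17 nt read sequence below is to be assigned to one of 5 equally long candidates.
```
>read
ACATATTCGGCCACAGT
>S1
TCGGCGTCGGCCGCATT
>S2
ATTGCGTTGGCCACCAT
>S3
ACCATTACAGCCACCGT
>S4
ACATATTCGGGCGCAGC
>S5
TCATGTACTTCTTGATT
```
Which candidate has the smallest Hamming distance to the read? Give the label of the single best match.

S1 differs at 7 sites; S2 differs at 8 sites; S3 differs at 6 sites; S4 differs at 3 sites; S5 differs at 9 sites. The closest is S4.

S4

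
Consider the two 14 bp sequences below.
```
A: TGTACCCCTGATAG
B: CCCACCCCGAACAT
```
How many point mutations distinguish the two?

7

The sequences differ at sites 1, 2, 3, 9, 10, 12, 14 (1-based) — 7 in total.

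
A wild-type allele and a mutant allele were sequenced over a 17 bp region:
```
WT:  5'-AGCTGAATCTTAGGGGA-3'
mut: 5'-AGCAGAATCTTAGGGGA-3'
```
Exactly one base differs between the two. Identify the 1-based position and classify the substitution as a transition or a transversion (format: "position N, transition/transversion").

position 4, transversion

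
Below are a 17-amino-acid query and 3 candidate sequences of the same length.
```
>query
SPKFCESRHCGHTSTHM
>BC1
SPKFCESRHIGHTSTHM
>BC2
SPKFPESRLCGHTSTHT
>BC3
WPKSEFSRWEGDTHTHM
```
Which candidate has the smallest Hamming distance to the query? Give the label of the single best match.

BC1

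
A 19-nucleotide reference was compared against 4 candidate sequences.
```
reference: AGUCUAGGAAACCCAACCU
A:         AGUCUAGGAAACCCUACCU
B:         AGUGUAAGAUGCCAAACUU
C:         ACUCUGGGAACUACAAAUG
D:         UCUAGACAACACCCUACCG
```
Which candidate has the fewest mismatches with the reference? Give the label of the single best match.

A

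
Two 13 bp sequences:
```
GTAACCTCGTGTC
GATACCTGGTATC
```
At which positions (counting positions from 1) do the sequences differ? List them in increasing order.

Scanning 1-based: 2: T/A; 3: A/T; 8: C/G; 11: G/A.

2, 3, 8, 11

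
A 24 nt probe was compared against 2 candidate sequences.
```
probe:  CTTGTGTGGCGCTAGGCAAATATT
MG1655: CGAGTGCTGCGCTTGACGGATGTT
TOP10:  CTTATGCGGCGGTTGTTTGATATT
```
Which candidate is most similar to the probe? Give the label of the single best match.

Hamming distances to probe — MG1655: 9; TOP10: 8.
Smallest is TOP10 with 8 mismatches.

TOP10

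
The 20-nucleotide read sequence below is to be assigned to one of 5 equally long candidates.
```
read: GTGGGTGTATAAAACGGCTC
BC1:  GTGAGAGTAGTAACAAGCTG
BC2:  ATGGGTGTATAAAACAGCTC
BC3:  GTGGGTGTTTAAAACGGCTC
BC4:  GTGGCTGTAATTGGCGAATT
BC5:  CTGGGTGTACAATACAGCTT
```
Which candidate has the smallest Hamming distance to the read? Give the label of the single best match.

BC3

Hamming distances to read — BC1: 8; BC2: 2; BC3: 1; BC4: 9; BC5: 5.
Smallest is BC3 with 1 mismatch.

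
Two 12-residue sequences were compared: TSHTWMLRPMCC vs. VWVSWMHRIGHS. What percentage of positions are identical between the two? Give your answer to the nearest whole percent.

9 positions differ (1, 2, 3, 4, 7, 9, 10, 11, 12), so 3 of 12 match: 3/12 = 25%.

25%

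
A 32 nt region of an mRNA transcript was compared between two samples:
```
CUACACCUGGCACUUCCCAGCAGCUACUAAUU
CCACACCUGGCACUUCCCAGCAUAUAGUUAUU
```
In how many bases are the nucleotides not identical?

5

The sequences differ at bases 2, 23, 24, 27, 29 (1-based) — 5 in total.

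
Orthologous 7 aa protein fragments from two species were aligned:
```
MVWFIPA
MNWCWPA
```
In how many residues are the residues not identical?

3

Mismatches (1-based): residue 2: V→N; residue 4: F→C; residue 5: I→W.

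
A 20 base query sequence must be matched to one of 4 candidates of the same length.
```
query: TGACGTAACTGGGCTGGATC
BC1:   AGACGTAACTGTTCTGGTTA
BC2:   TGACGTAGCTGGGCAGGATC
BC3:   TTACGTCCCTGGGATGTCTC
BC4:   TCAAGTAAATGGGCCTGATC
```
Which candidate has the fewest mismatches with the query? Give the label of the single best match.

BC2

Hamming distances to query — BC1: 5; BC2: 2; BC3: 6; BC4: 5.
Smallest is BC2 with 2 mismatches.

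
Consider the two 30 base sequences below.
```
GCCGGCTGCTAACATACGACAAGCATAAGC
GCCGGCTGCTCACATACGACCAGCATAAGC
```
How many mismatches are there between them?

The sequences differ at sites 11, 21 (1-based) — 2 in total.

2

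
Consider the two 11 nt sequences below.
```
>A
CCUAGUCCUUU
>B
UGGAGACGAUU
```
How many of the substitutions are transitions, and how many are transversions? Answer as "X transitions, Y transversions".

Mismatches (1-based):
site 1: C→U (pyrimidine→pyrimidine, transition)
site 2: C→G (pyrimidine→purine, transversion)
site 3: U→G (pyrimidine→purine, transversion)
site 6: U→A (pyrimidine→purine, transversion)
site 8: C→G (pyrimidine→purine, transversion)
site 9: U→A (pyrimidine→purine, transversion)

1 transition, 5 transversions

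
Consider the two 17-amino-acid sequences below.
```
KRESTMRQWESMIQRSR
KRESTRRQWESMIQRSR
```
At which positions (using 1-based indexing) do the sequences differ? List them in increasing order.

Differences at position 6 (M→R).

6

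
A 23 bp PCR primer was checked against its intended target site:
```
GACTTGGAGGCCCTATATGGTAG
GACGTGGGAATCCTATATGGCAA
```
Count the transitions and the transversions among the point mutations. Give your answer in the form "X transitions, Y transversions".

6 transitions, 1 transversion

Mismatches (1-based):
site 4: T→G (pyrimidine→purine, transversion)
site 8: A→G (purine→purine, transition)
site 9: G→A (purine→purine, transition)
site 10: G→A (purine→purine, transition)
site 11: C→T (pyrimidine→pyrimidine, transition)
site 21: T→C (pyrimidine→pyrimidine, transition)
site 23: G→A (purine→purine, transition)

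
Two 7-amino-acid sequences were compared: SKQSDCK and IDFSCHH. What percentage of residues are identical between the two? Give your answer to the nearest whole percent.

6 positions differ (1, 2, 3, 5, 6, 7), so 1 of 7 match: 1/7 = 14.29%.

14%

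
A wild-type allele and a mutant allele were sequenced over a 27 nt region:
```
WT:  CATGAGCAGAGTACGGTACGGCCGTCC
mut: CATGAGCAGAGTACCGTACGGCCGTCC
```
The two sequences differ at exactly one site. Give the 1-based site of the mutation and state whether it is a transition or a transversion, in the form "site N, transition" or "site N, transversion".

Site 15 changes G→C. G is a purine and C is a pyrimidine, so this is a transversion.

site 15, transversion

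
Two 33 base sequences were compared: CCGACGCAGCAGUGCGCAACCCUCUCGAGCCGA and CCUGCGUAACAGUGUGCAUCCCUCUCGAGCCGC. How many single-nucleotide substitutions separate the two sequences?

7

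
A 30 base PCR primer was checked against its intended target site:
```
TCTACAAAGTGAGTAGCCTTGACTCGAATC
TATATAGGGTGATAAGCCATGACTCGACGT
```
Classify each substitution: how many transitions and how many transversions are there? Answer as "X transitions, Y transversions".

Mismatches (1-based):
base 2: C→A (pyrimidine→purine, transversion)
base 5: C→T (pyrimidine→pyrimidine, transition)
base 7: A→G (purine→purine, transition)
base 8: A→G (purine→purine, transition)
base 13: G→T (purine→pyrimidine, transversion)
base 14: T→A (pyrimidine→purine, transversion)
base 19: T→A (pyrimidine→purine, transversion)
base 28: A→C (purine→pyrimidine, transversion)
base 29: T→G (pyrimidine→purine, transversion)
base 30: C→T (pyrimidine→pyrimidine, transition)

4 transitions, 6 transversions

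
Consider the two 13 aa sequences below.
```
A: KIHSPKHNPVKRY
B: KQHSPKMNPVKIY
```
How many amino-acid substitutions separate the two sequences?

3

Mismatches (1-based): residue 2: I→Q; residue 7: H→M; residue 12: R→I.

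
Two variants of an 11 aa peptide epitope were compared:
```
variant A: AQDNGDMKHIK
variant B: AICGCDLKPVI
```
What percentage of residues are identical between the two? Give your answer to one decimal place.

Mismatches at positions 2, 3, 4, 5, 7, 9, 10, 11 (1-based): 8 of 11.
Identical positions: 3/11 = 27.27% → 27.3%.

27.3%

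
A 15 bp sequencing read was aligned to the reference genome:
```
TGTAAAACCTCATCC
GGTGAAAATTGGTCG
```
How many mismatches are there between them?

The sequences differ at sites 1, 4, 8, 9, 11, 12, 15 (1-based) — 7 in total.

7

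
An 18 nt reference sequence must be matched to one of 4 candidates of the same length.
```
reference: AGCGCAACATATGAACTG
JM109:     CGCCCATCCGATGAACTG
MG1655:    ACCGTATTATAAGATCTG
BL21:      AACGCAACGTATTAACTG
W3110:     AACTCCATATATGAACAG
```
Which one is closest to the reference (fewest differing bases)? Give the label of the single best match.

BL21

Hamming distances to reference — JM109: 5; MG1655: 6; BL21: 3; W3110: 5.
Smallest is BL21 with 3 mismatches.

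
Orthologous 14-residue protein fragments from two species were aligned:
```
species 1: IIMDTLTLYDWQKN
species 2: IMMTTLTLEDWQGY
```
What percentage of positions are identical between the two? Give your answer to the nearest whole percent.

Mismatches at positions 2, 4, 9, 13, 14 (1-based): 5 of 14.
Identical positions: 9/14 = 64.29% → 64%.

64%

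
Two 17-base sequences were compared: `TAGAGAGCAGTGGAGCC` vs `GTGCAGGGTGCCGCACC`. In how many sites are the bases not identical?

11

Comparing position by position, 11 sites differ: 1 (T/G), 2 (A/T), 4 (A/C), 5 (G/A), 6 (A/G), 8 (C/G), 9 (A/T), 11 (T/C), 12 (G/C), 14 (A/C), 15 (G/A).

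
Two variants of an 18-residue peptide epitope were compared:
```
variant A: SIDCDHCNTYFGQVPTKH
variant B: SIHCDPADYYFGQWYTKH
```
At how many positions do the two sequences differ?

7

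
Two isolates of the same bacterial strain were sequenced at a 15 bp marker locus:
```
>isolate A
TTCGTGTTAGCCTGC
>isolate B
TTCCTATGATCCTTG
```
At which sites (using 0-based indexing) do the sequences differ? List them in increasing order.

3, 5, 7, 9, 13, 14

Scanning 0-based: 3: G/C; 5: G/A; 7: T/G; 9: G/T; 13: G/T; 14: C/G.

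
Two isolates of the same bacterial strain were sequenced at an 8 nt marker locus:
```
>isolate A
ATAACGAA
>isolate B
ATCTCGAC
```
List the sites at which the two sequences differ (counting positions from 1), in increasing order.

3, 4, 8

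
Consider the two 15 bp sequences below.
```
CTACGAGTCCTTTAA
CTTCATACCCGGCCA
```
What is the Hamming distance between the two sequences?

9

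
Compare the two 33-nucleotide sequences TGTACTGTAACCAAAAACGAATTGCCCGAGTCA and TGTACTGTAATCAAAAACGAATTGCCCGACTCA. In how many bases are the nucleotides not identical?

2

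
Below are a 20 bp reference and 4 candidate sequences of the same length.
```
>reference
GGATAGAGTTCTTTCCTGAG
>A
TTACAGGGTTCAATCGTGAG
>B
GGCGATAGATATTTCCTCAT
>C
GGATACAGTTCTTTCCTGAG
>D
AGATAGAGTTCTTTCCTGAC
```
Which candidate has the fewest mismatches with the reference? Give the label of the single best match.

C

Hamming distances to reference — A: 7; B: 7; C: 1; D: 2.
Smallest is C with 1 mismatch.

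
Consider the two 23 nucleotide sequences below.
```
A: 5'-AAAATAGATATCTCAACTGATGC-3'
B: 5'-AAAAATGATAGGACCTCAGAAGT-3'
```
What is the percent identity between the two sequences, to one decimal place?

56.5%

Mismatches at positions 5, 6, 11, 12, 13, 15, 16, 18, 21, 23 (1-based): 10 of 23.
Identical positions: 13/23 = 56.52% → 56.5%.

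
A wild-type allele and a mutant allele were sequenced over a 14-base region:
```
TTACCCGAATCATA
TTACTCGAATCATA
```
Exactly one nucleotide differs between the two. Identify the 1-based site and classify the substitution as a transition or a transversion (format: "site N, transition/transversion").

site 5, transition

The sequences differ only at site 5: C→T (pyrimidine→pyrimidine), a transition.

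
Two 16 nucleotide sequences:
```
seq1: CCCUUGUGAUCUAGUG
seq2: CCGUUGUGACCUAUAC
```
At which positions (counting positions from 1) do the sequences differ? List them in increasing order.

Scanning 1-based: 3: C/G; 10: U/C; 14: G/U; 15: U/A; 16: G/C.

3, 10, 14, 15, 16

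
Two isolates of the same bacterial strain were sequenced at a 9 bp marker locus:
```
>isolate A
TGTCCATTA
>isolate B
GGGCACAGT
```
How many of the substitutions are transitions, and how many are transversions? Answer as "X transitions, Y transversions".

Mismatches (1-based):
site 1: T→G (pyrimidine→purine, transversion)
site 3: T→G (pyrimidine→purine, transversion)
site 5: C→A (pyrimidine→purine, transversion)
site 6: A→C (purine→pyrimidine, transversion)
site 7: T→A (pyrimidine→purine, transversion)
site 8: T→G (pyrimidine→purine, transversion)
site 9: A→T (purine→pyrimidine, transversion)

0 transitions, 7 transversions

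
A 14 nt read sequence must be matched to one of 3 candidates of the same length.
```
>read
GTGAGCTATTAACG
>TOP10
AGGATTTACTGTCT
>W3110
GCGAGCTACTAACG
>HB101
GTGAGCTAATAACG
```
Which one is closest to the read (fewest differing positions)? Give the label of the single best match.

HB101

TOP10 differs at 8 positions; W3110 differs at 2 positions; HB101 differs at 1 position. The closest is HB101.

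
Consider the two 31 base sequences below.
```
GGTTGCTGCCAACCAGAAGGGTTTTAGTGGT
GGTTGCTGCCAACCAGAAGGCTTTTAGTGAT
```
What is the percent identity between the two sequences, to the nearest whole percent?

94%

Mismatches at positions 21, 30 (1-based): 2 of 31.
Identical positions: 29/31 = 93.55% → 94%.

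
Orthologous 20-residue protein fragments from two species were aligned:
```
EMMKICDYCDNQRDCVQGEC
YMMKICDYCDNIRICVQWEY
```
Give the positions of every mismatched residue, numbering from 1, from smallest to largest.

Differences at position 1 (E→Y), position 12 (Q→I), position 14 (D→I), position 18 (G→W), position 20 (C→Y).

1, 12, 14, 18, 20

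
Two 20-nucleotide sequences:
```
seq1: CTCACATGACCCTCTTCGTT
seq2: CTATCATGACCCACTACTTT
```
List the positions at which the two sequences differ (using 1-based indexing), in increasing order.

3, 4, 13, 16, 18

Scanning 1-based: 3: C/A; 4: A/T; 13: T/A; 16: T/A; 18: G/T.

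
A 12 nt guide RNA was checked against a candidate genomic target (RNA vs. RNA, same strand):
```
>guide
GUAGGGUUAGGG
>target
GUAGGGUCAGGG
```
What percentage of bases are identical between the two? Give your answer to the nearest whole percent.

92%

1 position differs (8), so 11 of 12 match: 11/12 = 91.67%.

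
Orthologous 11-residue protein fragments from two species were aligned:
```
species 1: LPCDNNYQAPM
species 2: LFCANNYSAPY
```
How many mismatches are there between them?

4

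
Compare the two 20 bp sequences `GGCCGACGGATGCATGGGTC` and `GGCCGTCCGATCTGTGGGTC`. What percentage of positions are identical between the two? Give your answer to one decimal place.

5 positions differ (6, 8, 12, 13, 14), so 15 of 20 match: 15/20 = 75%.

75.0%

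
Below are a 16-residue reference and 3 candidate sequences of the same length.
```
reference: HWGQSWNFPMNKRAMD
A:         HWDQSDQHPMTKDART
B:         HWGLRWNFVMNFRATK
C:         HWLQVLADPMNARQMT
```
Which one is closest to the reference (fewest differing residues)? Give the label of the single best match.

B

A differs at 8 residues; B differs at 6 residues; C differs at 8 residues. The closest is B.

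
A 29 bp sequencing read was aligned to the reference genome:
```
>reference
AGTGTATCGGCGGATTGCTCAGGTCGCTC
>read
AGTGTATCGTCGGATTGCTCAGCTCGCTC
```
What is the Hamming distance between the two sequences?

2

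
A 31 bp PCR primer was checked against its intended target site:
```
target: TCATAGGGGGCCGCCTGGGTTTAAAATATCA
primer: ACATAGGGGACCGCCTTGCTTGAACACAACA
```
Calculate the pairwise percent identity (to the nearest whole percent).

74%

8 positions differ (1, 10, 17, 19, 22, 25, 27, 29), so 23 of 31 match: 23/31 = 74.19%.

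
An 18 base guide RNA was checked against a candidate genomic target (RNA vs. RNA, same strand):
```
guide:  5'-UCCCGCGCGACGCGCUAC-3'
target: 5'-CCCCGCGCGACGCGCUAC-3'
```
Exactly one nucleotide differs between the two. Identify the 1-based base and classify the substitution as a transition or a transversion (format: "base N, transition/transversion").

base 1, transition

Base 1 changes U→C. U is a pyrimidine and C is a pyrimidine, so this is a transition.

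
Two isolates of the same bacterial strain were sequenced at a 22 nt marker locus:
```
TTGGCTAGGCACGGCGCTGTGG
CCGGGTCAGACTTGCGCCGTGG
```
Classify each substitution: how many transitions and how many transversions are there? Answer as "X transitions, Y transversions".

Transitions (purine↔purine or pyrimidine↔pyrimidine): 1 T→C, 2 T→C, 8 G→A, 12 C→T, 18 T→C.
Transversions (purine↔pyrimidine): 5 C→G, 7 A→C, 10 C→A, 11 A→C, 13 G→T.

5 transitions, 5 transversions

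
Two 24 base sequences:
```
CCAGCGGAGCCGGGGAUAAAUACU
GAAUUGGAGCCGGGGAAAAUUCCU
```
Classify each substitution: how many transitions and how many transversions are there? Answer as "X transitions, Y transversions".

Transitions (purine↔purine or pyrimidine↔pyrimidine): 5 C→U.
Transversions (purine↔pyrimidine): 1 C→G, 2 C→A, 4 G→U, 17 U→A, 20 A→U, 22 A→C.

1 transition, 6 transversions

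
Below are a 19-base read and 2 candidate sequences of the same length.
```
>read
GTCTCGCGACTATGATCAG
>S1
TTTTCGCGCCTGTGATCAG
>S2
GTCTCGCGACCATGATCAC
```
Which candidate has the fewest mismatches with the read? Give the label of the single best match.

S2

Hamming distances to read — S1: 4; S2: 2.
Smallest is S2 with 2 mismatches.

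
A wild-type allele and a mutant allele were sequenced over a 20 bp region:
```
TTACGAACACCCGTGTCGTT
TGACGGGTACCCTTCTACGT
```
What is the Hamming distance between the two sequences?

9

The sequences differ at positions 2, 6, 7, 8, 13, 15, 17, 18, 19 (1-based) — 9 in total.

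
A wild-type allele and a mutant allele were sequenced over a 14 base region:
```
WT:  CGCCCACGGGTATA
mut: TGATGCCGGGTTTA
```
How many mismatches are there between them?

6

Comparing position by position, 6 bases differ: 1 (C/T), 3 (C/A), 4 (C/T), 5 (C/G), 6 (A/C), 12 (A/T).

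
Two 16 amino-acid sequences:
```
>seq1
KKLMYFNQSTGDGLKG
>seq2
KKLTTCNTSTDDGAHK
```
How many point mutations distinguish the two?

The sequences differ at positions 4, 5, 6, 8, 11, 14, 15, 16 (1-based) — 8 in total.

8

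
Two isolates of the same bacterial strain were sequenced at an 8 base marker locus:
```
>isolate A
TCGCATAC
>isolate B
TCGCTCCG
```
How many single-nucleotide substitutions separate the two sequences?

4

Mismatches (1-based): position 5: A→T; position 6: T→C; position 7: A→C; position 8: C→G.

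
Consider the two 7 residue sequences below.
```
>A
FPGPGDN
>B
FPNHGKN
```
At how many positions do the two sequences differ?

3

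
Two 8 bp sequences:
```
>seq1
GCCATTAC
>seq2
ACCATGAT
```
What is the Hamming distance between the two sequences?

3

The sequences differ at bases 1, 6, 8 (1-based) — 3 in total.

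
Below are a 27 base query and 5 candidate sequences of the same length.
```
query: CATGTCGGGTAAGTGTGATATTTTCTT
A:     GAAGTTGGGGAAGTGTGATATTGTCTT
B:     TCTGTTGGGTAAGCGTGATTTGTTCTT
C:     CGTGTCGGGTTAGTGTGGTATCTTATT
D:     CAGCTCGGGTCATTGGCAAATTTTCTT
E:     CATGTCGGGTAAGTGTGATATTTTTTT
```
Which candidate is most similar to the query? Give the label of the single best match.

E

Hamming distances to query — A: 5; B: 6; C: 5; D: 7; E: 1.
Smallest is E with 1 mismatch.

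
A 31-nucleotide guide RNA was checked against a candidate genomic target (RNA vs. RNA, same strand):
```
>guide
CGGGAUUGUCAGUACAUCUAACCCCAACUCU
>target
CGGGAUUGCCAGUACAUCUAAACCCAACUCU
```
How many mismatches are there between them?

Mismatches (1-based): position 9: U→C; position 22: C→A.

2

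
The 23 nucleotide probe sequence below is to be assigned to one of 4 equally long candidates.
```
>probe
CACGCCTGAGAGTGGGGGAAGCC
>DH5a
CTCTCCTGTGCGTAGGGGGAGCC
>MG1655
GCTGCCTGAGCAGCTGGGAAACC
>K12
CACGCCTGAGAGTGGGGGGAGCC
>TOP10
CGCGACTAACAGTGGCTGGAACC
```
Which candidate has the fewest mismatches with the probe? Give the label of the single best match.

K12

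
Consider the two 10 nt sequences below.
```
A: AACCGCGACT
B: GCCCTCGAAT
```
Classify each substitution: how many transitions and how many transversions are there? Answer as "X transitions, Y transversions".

1 transition, 3 transversions

Transitions (purine↔purine or pyrimidine↔pyrimidine): 1 A→G.
Transversions (purine↔pyrimidine): 2 A→C, 5 G→T, 9 C→A.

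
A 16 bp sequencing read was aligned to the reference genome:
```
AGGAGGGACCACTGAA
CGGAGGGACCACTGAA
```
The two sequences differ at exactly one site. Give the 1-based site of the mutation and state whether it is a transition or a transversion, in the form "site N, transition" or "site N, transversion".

Site 1 changes A→C. A is a purine and C is a pyrimidine, so this is a transversion.

site 1, transversion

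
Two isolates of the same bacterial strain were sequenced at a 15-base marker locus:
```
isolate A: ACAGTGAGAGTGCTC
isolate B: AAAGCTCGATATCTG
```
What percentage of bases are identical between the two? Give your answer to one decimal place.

8 positions differ (2, 5, 6, 7, 10, 11, 12, 15), so 7 of 15 match: 7/15 = 46.67%.

46.7%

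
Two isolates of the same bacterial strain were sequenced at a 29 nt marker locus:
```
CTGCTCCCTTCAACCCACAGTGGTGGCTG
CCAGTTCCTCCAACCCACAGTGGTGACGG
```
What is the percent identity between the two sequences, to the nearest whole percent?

76%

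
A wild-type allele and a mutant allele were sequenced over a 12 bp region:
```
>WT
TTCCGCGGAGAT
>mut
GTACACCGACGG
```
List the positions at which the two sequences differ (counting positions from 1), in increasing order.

1, 3, 5, 7, 10, 11, 12

Differences at position 1 (T→G), position 3 (C→A), position 5 (G→A), position 7 (G→C), position 10 (G→C), position 11 (A→G), position 12 (T→G).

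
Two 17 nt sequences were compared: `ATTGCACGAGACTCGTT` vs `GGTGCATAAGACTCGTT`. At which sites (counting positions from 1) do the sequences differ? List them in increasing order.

Scanning 1-based: 1: A/G; 2: T/G; 7: C/T; 8: G/A.

1, 2, 7, 8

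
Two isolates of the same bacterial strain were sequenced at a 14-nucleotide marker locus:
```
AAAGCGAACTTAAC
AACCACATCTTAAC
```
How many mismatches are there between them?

Comparing position by position, 5 positions differ: 3 (A/C), 4 (G/C), 5 (C/A), 6 (G/C), 8 (A/T).

5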